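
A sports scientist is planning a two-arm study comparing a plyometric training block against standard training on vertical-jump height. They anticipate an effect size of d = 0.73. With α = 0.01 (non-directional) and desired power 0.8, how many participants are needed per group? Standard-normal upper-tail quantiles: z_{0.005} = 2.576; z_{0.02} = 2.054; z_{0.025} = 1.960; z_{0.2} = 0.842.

For two independent groups with equal n: n = 2·((z_{α/2} + z_β) / d)².
z_{α/2} + z_β = 2.576 + 0.842 = 3.418.
n = 2 × (3.418 / 0.73)² = 2 × 4.682² = 2 × 21.92 = 43.8.
Round up to the next whole participant.

n = 44 per group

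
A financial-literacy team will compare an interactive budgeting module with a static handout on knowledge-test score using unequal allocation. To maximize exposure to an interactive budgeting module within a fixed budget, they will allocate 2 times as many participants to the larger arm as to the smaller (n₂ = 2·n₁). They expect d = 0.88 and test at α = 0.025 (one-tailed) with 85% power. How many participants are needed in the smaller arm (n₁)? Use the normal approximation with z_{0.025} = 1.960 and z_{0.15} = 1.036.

With allocation ratio k = n₂/n₁ = 2, Var(x̄₁−x̄₂) = σ²(1/n₁ + 1/(k·n₁)) = σ²·(k+1)/(k·n₁).
So n₁ = (1 + 1/k)·((z_{α} + z_β)/d)² = 1.500 × (2.996/0.88)².
n₁ = 1.500 × 11.59 = 17.4.
Round up: n₁ = 18, giving n₂ = 2 × 18 = 36.

n₁ = 18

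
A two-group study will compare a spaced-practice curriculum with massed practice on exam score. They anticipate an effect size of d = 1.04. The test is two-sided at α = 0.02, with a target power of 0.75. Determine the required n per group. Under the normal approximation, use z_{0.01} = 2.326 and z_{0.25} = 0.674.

For two independent groups with equal n: n = 2·((z_{α/2} + z_β) / d)².
z_{α/2} + z_β = 2.326 + 0.674 = 3.000.
n = 2 × (3.000 / 1.04)² = 2 × 2.885² = 2 × 8.32 = 16.6.
Round up to the next whole participant.

n = 17 per group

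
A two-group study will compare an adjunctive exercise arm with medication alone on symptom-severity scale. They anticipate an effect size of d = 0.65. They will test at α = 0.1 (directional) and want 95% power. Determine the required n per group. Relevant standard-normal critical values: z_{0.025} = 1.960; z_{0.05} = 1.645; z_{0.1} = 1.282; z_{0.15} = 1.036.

n = 41 per group

For two independent groups with equal n: n = 2·((z_{α} + z_β) / d)².
z_{α} + z_β = 1.282 + 1.645 = 2.927.
n = 2 × (2.927 / 0.65)² = 2 × 4.503² = 2 × 20.28 = 40.6.
Round up to the next whole participant.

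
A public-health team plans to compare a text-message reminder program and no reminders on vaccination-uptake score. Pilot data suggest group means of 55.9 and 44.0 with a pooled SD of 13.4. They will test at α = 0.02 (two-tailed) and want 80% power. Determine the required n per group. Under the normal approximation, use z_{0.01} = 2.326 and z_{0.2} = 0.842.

Cohen's d = |M₁ − M₂| / SD_pooled = |55.9 − 44.0| / 13.4 = 11.9 / 13.4 = 0.888.
For two independent groups with equal n: n = 2·((z_{α/2} + z_β) / d)².
z_{α/2} + z_β = 2.326 + 0.842 = 3.168.
n = 2 × (3.168 / 0.888)² = 2 × 3.568² = 2 × 12.73 = 25.5.
Round up to the next whole participant.

n = 26 per group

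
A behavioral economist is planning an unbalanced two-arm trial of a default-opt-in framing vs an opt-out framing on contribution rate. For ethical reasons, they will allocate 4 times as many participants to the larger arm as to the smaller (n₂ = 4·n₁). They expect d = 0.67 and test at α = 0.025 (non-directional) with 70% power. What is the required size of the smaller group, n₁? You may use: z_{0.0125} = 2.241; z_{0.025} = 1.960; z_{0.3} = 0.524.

n₁ = 22

With allocation ratio k = n₂/n₁ = 4, Var(x̄₁−x̄₂) = σ²(1/n₁ + 1/(k·n₁)) = σ²·(k+1)/(k·n₁).
So n₁ = (1 + 1/k)·((z_{α/2} + z_β)/d)² = 1.250 × (2.765/0.67)².
n₁ = 1.250 × 17.03 = 21.3.
Round up: n₁ = 22, giving n₂ = 4 × 22 = 88.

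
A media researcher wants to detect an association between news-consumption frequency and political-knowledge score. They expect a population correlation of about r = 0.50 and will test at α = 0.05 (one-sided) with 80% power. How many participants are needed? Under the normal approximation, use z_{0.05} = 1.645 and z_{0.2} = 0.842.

n = 24

Fisher's z: C = ½·ln((1+r)/(1−r)) = ½·ln(3.0000) = 0.5493.
n = ((z_{α} + z_β)/C)² + 3.
(1.645 + 0.842) / 0.5493 = 2.487 / 0.5493 = 4.528.
n = 4.528² + 3 = 20.50 + 3 = 23.5.
Round up.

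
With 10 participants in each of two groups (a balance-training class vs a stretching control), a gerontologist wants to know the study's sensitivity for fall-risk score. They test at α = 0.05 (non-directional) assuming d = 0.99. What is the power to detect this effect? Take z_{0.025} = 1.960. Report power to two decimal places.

For two equal groups, power = Φ(d·√(n/2) − z_{α/2}).
d·√(n/2) = 0.99 × √(10/2) = 0.99 × 2.236 = 2.214.
z_β = 2.214 − 1.960 = 0.254.
Power = Φ(0.254) = 0.600.

power ≈ 0.60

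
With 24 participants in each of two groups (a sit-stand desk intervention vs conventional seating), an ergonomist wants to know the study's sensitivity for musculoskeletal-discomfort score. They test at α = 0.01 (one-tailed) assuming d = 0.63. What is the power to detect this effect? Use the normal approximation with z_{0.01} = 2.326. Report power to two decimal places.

For two equal groups, power = Φ(d·√(n/2) − z_{α}).
d·√(n/2) = 0.63 × √(24/2) = 0.63 × 3.464 = 2.182.
z_β = 2.182 − 2.326 = -0.144.
Power = Φ(-0.144) = 0.443.

power ≈ 0.44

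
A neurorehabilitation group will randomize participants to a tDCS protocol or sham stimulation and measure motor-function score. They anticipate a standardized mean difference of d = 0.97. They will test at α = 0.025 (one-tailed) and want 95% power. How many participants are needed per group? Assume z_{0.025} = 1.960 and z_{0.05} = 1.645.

For two independent groups with equal n: n = 2·((z_{α} + z_β) / d)².
z_{α} + z_β = 1.960 + 1.645 = 3.605.
n = 2 × (3.605 / 0.97)² = 2 × 3.716² = 2 × 13.81 = 27.6.
Round up to the next whole participant.

n = 28 per group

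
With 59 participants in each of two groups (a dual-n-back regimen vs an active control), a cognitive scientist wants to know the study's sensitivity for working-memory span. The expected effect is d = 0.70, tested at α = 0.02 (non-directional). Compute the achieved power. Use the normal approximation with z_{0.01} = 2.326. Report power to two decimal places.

For two equal groups, power = Φ(d·√(n/2) − z_{α/2}).
d·√(n/2) = 0.70 × √(59/2) = 0.70 × 5.431 = 3.802.
z_β = 3.802 − 2.326 = 1.476.
Power = Φ(1.476) = 0.930.

power ≈ 0.93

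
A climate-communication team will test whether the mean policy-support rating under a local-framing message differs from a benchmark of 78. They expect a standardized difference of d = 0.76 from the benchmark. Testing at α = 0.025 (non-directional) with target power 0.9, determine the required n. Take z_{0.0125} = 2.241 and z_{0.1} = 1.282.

n = 22

For a one-sample test: n = ((z_{α/2} + z_β) / d)².
z_{α/2} + z_β = 2.241 + 1.282 = 3.523.
n = (3.523 / 0.76)² = 4.636² = 21.49.
Round up.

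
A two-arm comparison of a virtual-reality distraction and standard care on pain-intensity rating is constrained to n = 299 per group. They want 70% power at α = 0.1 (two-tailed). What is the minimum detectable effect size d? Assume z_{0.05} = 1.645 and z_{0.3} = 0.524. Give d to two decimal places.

d_min ≈ 0.18

For two independent groups of n = 299 each: d_min = (z_{α/2} + z_β)·√(2/n).
z-sum = 1.645 + 0.524 = 2.169.
d_min = 2.169 × √(2/299) = 2.169 × 0.0818 = 0.177.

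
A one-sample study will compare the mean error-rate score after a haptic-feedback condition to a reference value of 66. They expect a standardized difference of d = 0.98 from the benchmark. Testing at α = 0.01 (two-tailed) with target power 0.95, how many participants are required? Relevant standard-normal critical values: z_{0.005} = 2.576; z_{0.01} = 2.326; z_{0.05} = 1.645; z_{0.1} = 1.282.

For a one-sample test: n = ((z_{α/2} + z_β) / d)².
z_{α/2} + z_β = 2.576 + 1.645 = 4.221.
n = (4.221 / 0.98)² = 4.307² = 18.55.
Round up.

n = 19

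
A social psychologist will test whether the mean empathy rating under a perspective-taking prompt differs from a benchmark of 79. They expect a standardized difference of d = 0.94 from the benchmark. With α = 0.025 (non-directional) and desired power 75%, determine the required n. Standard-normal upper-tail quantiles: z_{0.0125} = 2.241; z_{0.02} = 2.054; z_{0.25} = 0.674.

For a one-sample test: n = ((z_{α/2} + z_β) / d)².
z_{α/2} + z_β = 2.241 + 0.674 = 2.915.
n = (2.915 / 0.94)² = 3.101² = 9.62.
Round up.

n = 10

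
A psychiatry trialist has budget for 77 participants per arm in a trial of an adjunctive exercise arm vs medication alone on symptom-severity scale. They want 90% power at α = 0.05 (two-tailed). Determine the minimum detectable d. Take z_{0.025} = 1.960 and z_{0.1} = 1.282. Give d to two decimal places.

For two independent groups of n = 77 each: d_min = (z_{α/2} + z_β)·√(2/n).
z-sum = 1.960 + 1.282 = 3.242.
d_min = 3.242 × √(2/77) = 3.242 × 0.1612 = 0.522.

d_min ≈ 0.52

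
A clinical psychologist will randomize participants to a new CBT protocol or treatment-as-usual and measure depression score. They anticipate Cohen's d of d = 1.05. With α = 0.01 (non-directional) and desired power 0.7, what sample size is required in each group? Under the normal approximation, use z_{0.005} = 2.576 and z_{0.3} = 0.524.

For two independent groups with equal n: n = 2·((z_{α/2} + z_β) / d)².
z_{α/2} + z_β = 2.576 + 0.524 = 3.100.
n = 2 × (3.100 / 1.05)² = 2 × 2.952² = 2 × 8.72 = 17.4.
Round up to the next whole participant.

n = 18 per group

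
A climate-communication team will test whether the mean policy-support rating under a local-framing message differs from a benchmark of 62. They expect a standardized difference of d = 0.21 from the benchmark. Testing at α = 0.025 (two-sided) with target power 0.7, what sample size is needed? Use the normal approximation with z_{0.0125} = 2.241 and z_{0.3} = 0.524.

n = 174

For a one-sample test: n = ((z_{α/2} + z_β) / d)².
z_{α/2} + z_β = 2.241 + 0.524 = 2.765.
n = (2.765 / 0.21)² = 13.167² = 173.36.
Round up.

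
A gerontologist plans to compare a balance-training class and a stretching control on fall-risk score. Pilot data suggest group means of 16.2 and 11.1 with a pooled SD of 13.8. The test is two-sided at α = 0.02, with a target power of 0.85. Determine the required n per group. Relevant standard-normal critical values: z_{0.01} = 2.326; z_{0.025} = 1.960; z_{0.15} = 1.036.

Cohen's d = |M₁ − M₂| / SD_pooled = |16.2 − 11.1| / 13.8 = 5.1 / 13.8 = 0.370.
For two independent groups with equal n: n = 2·((z_{α/2} + z_β) / d)².
z_{α/2} + z_β = 2.326 + 1.036 = 3.362.
n = 2 × (3.362 / 0.370)² = 2 × 9.086² = 2 × 82.56 = 165.1.
Round up to the next whole participant.

n = 166 per group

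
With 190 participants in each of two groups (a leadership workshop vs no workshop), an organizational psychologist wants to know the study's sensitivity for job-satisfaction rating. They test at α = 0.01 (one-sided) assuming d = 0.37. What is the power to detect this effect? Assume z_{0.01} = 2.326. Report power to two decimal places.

power ≈ 0.90

For two equal groups, power = Φ(d·√(n/2) − z_{α}).
d·√(n/2) = 0.37 × √(190/2) = 0.37 × 9.747 = 3.606.
z_β = 3.606 − 2.326 = 1.280.
Power = Φ(1.280) = 0.900.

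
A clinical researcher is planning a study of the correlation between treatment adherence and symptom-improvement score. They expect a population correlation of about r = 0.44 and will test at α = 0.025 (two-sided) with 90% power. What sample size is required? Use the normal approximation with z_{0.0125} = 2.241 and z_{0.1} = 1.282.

n = 59

Fisher's z: C = ½·ln((1+r)/(1−r)) = ½·ln(2.5714) = 0.4722.
n = ((z_{α/2} + z_β)/C)² + 3.
(2.241 + 1.282) / 0.4722 = 3.523 / 0.4722 = 7.461.
n = 7.461² + 3 = 55.66 + 3 = 58.7.
Round up.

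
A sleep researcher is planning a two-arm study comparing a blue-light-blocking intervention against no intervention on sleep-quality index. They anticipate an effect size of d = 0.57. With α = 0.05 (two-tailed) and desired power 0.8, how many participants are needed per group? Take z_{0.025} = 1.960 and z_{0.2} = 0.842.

n = 49 per group

For two independent groups with equal n: n = 2·((z_{α/2} + z_β) / d)².
z_{α/2} + z_β = 1.960 + 0.842 = 2.802.
n = 2 × (2.802 / 0.57)² = 2 × 4.916² = 2 × 24.16 = 48.3.
Round up to the next whole participant.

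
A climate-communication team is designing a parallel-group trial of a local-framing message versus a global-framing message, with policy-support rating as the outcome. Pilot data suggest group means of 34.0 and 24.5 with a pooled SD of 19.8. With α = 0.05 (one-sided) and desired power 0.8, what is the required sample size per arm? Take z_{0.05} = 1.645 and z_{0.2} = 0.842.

Cohen's d = |M₁ − M₂| / SD_pooled = |34.0 − 24.5| / 19.8 = 9.5 / 19.8 = 0.480.
For two independent groups with equal n: n = 2·((z_{α} + z_β) / d)².
z_{α} + z_β = 1.645 + 0.842 = 2.487.
n = 2 × (2.487 / 0.480)² = 2 × 5.181² = 2 × 26.85 = 53.7.
Round up to the next whole participant.

n = 54 per group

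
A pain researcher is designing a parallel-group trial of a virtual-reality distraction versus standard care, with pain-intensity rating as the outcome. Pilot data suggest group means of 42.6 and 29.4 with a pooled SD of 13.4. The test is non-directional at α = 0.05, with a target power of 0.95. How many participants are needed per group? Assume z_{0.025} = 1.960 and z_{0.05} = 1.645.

n = 27 per group

Cohen's d = |M₁ − M₂| / SD_pooled = |42.6 − 29.4| / 13.4 = 13.2 / 13.4 = 0.985.
For two independent groups with equal n: n = 2·((z_{α/2} + z_β) / d)².
z_{α/2} + z_β = 1.960 + 1.645 = 3.605.
n = 2 × (3.605 / 0.985)² = 2 × 3.660² = 2 × 13.39 = 26.8.
Round up to the next whole participant.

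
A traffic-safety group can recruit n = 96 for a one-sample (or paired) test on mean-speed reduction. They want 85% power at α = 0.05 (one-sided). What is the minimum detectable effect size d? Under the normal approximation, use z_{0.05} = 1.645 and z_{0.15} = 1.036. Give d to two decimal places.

For a single sample (or paired design) of n = 96: d_min = (z_{α} + z_β)/√n.
z-sum = 1.645 + 1.036 = 2.681.
d_min = 2.681 / √96 = 2.681 / 9.798 = 0.274.

d_min ≈ 0.27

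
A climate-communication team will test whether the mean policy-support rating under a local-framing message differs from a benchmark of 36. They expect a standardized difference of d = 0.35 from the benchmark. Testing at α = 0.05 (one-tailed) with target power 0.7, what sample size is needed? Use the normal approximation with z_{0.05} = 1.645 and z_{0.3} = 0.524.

n = 39

For a one-sample test: n = ((z_{α} + z_β) / d)².
z_{α} + z_β = 1.645 + 0.524 = 2.169.
n = (2.169 / 0.35)² = 6.197² = 38.40.
Round up.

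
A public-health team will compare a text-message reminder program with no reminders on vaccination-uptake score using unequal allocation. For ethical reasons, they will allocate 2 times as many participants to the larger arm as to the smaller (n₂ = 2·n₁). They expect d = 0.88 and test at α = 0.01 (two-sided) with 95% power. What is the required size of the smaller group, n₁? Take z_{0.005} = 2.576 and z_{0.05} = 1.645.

With allocation ratio k = n₂/n₁ = 2, Var(x̄₁−x̄₂) = σ²(1/n₁ + 1/(k·n₁)) = σ²·(k+1)/(k·n₁).
So n₁ = (1 + 1/k)·((z_{α/2} + z_β)/d)² = 1.500 × (4.221/0.88)².
n₁ = 1.500 × 23.01 = 34.5.
Round up: n₁ = 35, giving n₂ = 2 × 35 = 70.

n₁ = 35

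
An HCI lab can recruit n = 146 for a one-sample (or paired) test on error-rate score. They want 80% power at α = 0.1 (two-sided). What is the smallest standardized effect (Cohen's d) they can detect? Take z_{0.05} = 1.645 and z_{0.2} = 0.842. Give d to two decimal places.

d_min ≈ 0.21

For a single sample (or paired design) of n = 146: d_min = (z_{α/2} + z_β)/√n.
z-sum = 1.645 + 0.842 = 2.487.
d_min = 2.487 / √146 = 2.487 / 12.083 = 0.206.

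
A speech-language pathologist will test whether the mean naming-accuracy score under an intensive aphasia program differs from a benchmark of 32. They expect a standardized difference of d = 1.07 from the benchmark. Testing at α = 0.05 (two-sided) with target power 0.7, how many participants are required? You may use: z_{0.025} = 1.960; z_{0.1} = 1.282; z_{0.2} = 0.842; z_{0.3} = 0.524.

For a one-sample test: n = ((z_{α/2} + z_β) / d)².
z_{α/2} + z_β = 1.960 + 0.524 = 2.484.
n = (2.484 / 1.07)² = 2.321² = 5.39.
Round up.

n = 6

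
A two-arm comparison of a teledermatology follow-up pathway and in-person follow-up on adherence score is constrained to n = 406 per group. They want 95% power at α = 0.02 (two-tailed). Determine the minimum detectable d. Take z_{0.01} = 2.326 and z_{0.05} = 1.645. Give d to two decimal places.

d_min ≈ 0.28

For two independent groups of n = 406 each: d_min = (z_{α/2} + z_β)·√(2/n).
z-sum = 2.326 + 1.645 = 3.971.
d_min = 3.971 × √(2/406) = 3.971 × 0.0702 = 0.279.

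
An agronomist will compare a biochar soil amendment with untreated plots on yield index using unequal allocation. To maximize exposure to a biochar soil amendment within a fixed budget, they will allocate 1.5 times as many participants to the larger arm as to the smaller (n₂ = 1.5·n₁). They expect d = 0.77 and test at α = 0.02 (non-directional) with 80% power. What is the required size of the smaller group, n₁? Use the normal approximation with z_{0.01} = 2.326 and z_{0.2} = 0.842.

With allocation ratio k = n₂/n₁ = 1.5, Var(x̄₁−x̄₂) = σ²(1/n₁ + 1/(k·n₁)) = σ²·(k+1)/(k·n₁).
So n₁ = (1 + 1/k)·((z_{α/2} + z_β)/d)² = 1.667 × (3.168/0.77)².
n₁ = 1.667 × 16.93 = 28.2.
Round up: n₁ = 29, giving n₂ = ⌈1.5 × 29⌉ = ⌈43.5⌉ = 44.

n₁ = 29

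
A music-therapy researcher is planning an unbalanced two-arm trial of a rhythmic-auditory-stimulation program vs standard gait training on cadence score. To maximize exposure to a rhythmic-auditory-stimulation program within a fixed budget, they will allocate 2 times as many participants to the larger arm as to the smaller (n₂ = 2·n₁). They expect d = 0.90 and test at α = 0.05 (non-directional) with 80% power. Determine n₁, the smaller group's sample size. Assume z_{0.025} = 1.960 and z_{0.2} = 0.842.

n₁ = 15

With allocation ratio k = n₂/n₁ = 2, Var(x̄₁−x̄₂) = σ²(1/n₁ + 1/(k·n₁)) = σ²·(k+1)/(k·n₁).
So n₁ = (1 + 1/k)·((z_{α/2} + z_β)/d)² = 1.500 × (2.802/0.90)².
n₁ = 1.500 × 9.69 = 14.5.
Round up: n₁ = 15, giving n₂ = 2 × 15 = 30.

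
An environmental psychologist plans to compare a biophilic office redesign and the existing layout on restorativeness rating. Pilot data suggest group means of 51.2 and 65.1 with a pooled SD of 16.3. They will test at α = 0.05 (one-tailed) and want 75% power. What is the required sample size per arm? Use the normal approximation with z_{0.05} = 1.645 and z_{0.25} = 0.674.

n = 15 per group

Cohen's d = |M₁ − M₂| / SD_pooled = |51.2 − 65.1| / 16.3 = 13.9 / 16.3 = 0.853.
For two independent groups with equal n: n = 2·((z_{α} + z_β) / d)².
z_{α} + z_β = 1.645 + 0.674 = 2.319.
n = 2 × (2.319 / 0.853)² = 2 × 2.719² = 2 × 7.39 = 14.8.
Round up to the next whole participant.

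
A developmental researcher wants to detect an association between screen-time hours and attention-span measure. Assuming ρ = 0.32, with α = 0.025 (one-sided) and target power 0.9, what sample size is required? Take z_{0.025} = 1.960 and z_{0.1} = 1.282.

n = 99

Fisher's z: C = ½·ln((1+r)/(1−r)) = ½·ln(1.9412) = 0.3316.
n = ((z_{α} + z_β)/C)² + 3.
(1.960 + 1.282) / 0.3316 = 3.242 / 0.3316 = 9.777.
n = 9.777² + 3 = 95.59 + 3 = 98.6.
Round up.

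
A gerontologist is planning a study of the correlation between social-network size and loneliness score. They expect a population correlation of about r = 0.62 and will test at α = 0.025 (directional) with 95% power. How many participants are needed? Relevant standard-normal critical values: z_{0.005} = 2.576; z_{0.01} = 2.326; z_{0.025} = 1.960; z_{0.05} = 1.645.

n = 28

Fisher's z: C = ½·ln((1+r)/(1−r)) = ½·ln(4.2632) = 0.7250.
n = ((z_{α} + z_β)/C)² + 3.
(1.960 + 1.645) / 0.7250 = 3.605 / 0.7250 = 4.972.
n = 4.972² + 3 = 24.72 + 3 = 27.7.
Round up.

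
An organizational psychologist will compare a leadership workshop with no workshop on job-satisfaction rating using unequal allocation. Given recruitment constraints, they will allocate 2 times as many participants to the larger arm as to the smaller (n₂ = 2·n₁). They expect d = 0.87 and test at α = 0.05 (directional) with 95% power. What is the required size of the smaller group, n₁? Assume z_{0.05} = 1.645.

n₁ = 22

With allocation ratio k = n₂/n₁ = 2, Var(x̄₁−x̄₂) = σ²(1/n₁ + 1/(k·n₁)) = σ²·(k+1)/(k·n₁).
So n₁ = (1 + 1/k)·((z_{α} + z_β)/d)² = 1.500 × (3.290/0.87)².
n₁ = 1.500 × 14.30 = 21.5.
Round up: n₁ = 22, giving n₂ = 2 × 22 = 44.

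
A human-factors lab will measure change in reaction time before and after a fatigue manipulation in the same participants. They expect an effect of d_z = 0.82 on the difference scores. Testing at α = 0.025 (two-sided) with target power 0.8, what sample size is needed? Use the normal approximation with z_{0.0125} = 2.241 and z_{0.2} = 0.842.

n = 15 pairs

For a paired (one-sample on differences) test: n = ((z_{α/2} + z_β) / d)².
z_{α/2} + z_β = 2.241 + 0.842 = 3.083.
n = (3.083 / 0.82)² = 3.760² = 14.14.
Round up.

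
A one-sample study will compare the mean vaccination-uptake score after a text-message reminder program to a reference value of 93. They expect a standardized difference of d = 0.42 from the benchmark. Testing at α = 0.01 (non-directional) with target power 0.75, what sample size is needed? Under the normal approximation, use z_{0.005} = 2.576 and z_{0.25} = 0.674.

n = 60

For a one-sample test: n = ((z_{α/2} + z_β) / d)².
z_{α/2} + z_β = 2.576 + 0.674 = 3.250.
n = (3.250 / 0.42)² = 7.738² = 59.88.
Round up.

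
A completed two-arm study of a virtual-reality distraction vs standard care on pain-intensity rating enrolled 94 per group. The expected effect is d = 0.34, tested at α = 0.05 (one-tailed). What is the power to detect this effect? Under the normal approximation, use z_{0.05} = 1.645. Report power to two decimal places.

power ≈ 0.75

For two equal groups, power = Φ(d·√(n/2) − z_{α}).
d·√(n/2) = 0.34 × √(94/2) = 0.34 × 6.856 = 2.331.
z_β = 2.331 − 1.645 = 0.686.
Power = Φ(0.686) = 0.754.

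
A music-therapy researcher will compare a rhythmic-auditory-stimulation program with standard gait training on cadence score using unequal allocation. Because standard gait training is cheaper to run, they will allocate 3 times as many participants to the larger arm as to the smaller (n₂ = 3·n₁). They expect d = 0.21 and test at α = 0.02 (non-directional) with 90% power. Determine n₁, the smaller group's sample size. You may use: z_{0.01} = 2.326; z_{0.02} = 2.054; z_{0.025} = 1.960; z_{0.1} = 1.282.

With allocation ratio k = n₂/n₁ = 3, Var(x̄₁−x̄₂) = σ²(1/n₁ + 1/(k·n₁)) = σ²·(k+1)/(k·n₁).
So n₁ = (1 + 1/k)·((z_{α/2} + z_β)/d)² = 1.333 × (3.608/0.21)².
n₁ = 1.333 × 295.19 = 393.6.
Round up: n₁ = 394, giving n₂ = 3 × 394 = 1182.

n₁ = 394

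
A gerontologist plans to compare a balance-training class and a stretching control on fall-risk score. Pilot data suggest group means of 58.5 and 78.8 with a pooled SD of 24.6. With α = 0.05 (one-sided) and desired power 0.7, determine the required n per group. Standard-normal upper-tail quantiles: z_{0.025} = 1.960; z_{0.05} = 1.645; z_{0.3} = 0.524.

n = 14 per group

Cohen's d = |M₁ − M₂| / SD_pooled = |58.5 − 78.8| / 24.6 = 20.3 / 24.6 = 0.825.
For two independent groups with equal n: n = 2·((z_{α} + z_β) / d)².
z_{α} + z_β = 1.645 + 0.524 = 2.169.
n = 2 × (2.169 / 0.825)² = 2 × 2.629² = 2 × 6.91 = 13.8.
Round up to the next whole participant.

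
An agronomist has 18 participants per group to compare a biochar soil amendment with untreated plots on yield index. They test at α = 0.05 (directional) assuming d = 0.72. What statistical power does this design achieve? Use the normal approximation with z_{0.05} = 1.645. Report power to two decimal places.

power ≈ 0.70

For two equal groups, power = Φ(d·√(n/2) − z_{α}).
d·√(n/2) = 0.72 × √(18/2) = 0.72 × 3.000 = 2.160.
z_β = 2.160 − 1.645 = 0.515.
Power = Φ(0.515) = 0.697.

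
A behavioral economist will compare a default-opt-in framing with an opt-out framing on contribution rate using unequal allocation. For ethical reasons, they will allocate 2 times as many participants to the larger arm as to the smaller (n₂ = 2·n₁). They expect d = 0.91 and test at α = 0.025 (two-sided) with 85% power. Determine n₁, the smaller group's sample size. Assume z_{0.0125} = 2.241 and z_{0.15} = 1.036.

n₁ = 20

With allocation ratio k = n₂/n₁ = 2, Var(x̄₁−x̄₂) = σ²(1/n₁ + 1/(k·n₁)) = σ²·(k+1)/(k·n₁).
So n₁ = (1 + 1/k)·((z_{α/2} + z_β)/d)² = 1.500 × (3.277/0.91)².
n₁ = 1.500 × 12.97 = 19.5.
Round up: n₁ = 20, giving n₂ = 2 × 20 = 40.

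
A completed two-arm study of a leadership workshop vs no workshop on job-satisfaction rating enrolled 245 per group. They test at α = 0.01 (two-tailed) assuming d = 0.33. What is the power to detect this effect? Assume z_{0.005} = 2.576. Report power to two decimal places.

For two equal groups, power = Φ(d·√(n/2) − z_{α/2}).
d·√(n/2) = 0.33 × √(245/2) = 0.33 × 11.068 = 3.652.
z_β = 3.652 − 2.576 = 1.076.
Power = Φ(1.076) = 0.859.

power ≈ 0.86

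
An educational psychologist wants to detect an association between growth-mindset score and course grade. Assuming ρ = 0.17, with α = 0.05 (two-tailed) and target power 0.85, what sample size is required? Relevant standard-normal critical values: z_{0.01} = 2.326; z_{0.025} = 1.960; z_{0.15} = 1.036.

n = 308

Fisher's z: C = ½·ln((1+r)/(1−r)) = ½·ln(1.4096) = 0.1717.
n = ((z_{α/2} + z_β)/C)² + 3.
(1.960 + 1.036) / 0.1717 = 2.996 / 0.1717 = 17.449.
n = 17.449² + 3 = 304.47 + 3 = 307.5.
Round up.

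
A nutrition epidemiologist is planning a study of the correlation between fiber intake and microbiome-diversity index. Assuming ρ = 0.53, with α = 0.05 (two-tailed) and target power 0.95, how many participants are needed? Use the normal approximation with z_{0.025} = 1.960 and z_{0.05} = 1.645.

n = 41

Fisher's z: C = ½·ln((1+r)/(1−r)) = ½·ln(3.2553) = 0.5901.
n = ((z_{α/2} + z_β)/C)² + 3.
(1.960 + 1.645) / 0.5901 = 3.605 / 0.5901 = 6.109.
n = 6.109² + 3 = 37.32 + 3 = 40.3.
Round up.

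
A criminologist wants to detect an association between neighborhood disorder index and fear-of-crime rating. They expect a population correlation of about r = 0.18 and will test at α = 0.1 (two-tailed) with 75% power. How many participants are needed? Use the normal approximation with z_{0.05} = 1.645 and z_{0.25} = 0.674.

n = 166

Fisher's z: C = ½·ln((1+r)/(1−r)) = ½·ln(1.4390) = 0.1820.
n = ((z_{α/2} + z_β)/C)² + 3.
(1.645 + 0.674) / 0.1820 = 2.319 / 0.1820 = 12.742.
n = 12.742² + 3 = 162.35 + 3 = 165.4.
Round up.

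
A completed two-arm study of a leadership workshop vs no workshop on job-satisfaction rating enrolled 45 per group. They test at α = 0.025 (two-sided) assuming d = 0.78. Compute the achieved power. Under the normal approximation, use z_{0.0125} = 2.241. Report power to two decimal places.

power ≈ 0.93

For two equal groups, power = Φ(d·√(n/2) − z_{α/2}).
d·√(n/2) = 0.78 × √(45/2) = 0.78 × 4.743 = 3.700.
z_β = 3.700 − 2.241 = 1.459.
Power = Φ(1.459) = 0.928.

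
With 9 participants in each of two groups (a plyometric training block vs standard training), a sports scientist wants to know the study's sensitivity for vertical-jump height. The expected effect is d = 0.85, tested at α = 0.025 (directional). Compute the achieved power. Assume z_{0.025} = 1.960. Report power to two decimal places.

power ≈ 0.44

For two equal groups, power = Φ(d·√(n/2) − z_{α}).
d·√(n/2) = 0.85 × √(9/2) = 0.85 × 2.121 = 1.803.
z_β = 1.803 − 1.960 = -0.157.
Power = Φ(-0.157) = 0.438.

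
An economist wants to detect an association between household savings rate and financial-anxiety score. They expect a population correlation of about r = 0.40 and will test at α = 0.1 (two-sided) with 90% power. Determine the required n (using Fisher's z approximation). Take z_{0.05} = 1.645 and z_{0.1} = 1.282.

n = 51

Fisher's z: C = ½·ln((1+r)/(1−r)) = ½·ln(2.3333) = 0.4236.
n = ((z_{α/2} + z_β)/C)² + 3.
(1.645 + 1.282) / 0.4236 = 2.927 / 0.4236 = 6.910.
n = 6.910² + 3 = 47.75 + 3 = 50.7.
Round up.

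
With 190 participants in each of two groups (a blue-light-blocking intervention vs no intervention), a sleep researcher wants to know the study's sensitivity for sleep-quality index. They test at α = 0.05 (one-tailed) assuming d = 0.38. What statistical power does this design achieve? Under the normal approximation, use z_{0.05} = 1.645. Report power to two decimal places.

For two equal groups, power = Φ(d·√(n/2) − z_{α}).
d·√(n/2) = 0.38 × √(190/2) = 0.38 × 9.747 = 3.704.
z_β = 3.704 − 1.645 = 2.059.
Power = Φ(2.059) = 0.980.

power ≈ 0.98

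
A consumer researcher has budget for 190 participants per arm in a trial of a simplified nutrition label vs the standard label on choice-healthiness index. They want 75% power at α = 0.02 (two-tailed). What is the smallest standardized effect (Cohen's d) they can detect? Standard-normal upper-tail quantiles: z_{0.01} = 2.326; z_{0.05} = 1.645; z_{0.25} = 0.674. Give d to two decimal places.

For two independent groups of n = 190 each: d_min = (z_{α/2} + z_β)·√(2/n).
z-sum = 2.326 + 0.674 = 3.000.
d_min = 3.000 × √(2/190) = 3.000 × 0.1026 = 0.308.

d_min ≈ 0.31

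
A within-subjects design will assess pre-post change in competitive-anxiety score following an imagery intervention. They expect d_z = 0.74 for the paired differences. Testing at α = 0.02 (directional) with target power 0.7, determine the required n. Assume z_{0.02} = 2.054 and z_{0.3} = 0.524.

For a paired (one-sample on differences) test: n = ((z_{α} + z_β) / d)².
z_{α} + z_β = 2.054 + 0.524 = 2.578.
n = (2.578 / 0.74)² = 3.484² = 12.14.
Round up.

n = 13 pairs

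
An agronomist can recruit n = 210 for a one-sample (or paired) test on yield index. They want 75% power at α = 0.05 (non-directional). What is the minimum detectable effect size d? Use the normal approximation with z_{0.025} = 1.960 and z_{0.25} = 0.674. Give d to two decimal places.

d_min ≈ 0.18

For a single sample (or paired design) of n = 210: d_min = (z_{α/2} + z_β)/√n.
z-sum = 1.960 + 0.674 = 2.634.
d_min = 2.634 / √210 = 2.634 / 14.491 = 0.182.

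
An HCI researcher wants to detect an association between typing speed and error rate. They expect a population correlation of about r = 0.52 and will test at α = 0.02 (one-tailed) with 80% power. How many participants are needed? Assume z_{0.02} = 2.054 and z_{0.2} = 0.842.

Fisher's z: C = ½·ln((1+r)/(1−r)) = ½·ln(3.1667) = 0.5763.
n = ((z_{α} + z_β)/C)² + 3.
(2.054 + 0.842) / 0.5763 = 2.896 / 0.5763 = 5.025.
n = 5.025² + 3 = 25.25 + 3 = 28.3.
Round up.

n = 29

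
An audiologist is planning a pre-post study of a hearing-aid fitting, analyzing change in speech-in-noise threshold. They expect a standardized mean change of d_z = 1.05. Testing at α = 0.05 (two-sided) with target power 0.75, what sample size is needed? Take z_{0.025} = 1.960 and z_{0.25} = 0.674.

n = 7 pairs

For a paired (one-sample on differences) test: n = ((z_{α/2} + z_β) / d)².
z_{α/2} + z_β = 1.960 + 0.674 = 2.634.
n = (2.634 / 1.05)² = 2.509² = 6.29.
Round up.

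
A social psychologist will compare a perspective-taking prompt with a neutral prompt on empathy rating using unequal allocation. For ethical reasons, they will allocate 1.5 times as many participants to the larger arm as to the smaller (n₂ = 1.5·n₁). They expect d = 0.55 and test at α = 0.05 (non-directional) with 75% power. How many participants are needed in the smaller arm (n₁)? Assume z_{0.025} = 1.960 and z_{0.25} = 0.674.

n₁ = 39

With allocation ratio k = n₂/n₁ = 1.5, Var(x̄₁−x̄₂) = σ²(1/n₁ + 1/(k·n₁)) = σ²·(k+1)/(k·n₁).
So n₁ = (1 + 1/k)·((z_{α/2} + z_β)/d)² = 1.667 × (2.634/0.55)².
n₁ = 1.667 × 22.94 = 38.2.
Round up: n₁ = 39, giving n₂ = ⌈1.5 × 39⌉ = ⌈58.5⌉ = 59.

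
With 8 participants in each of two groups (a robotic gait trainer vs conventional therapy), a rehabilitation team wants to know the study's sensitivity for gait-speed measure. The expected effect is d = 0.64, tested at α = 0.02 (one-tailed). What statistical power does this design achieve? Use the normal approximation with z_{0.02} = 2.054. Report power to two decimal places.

For two equal groups, power = Φ(d·√(n/2) − z_{α}).
d·√(n/2) = 0.64 × √(8/2) = 0.64 × 2.000 = 1.280.
z_β = 1.280 − 2.054 = -0.774.
Power = Φ(-0.774) = 0.219.

power ≈ 0.22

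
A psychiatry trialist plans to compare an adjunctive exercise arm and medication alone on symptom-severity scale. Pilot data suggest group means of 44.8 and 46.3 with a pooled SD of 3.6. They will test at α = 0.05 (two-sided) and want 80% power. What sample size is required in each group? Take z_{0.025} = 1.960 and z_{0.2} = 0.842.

n = 91 per group

Cohen's d = |M₁ − M₂| / SD_pooled = |44.8 − 46.3| / 3.6 = 1.5 / 3.6 = 0.417.
For two independent groups with equal n: n = 2·((z_{α/2} + z_β) / d)².
z_{α/2} + z_β = 1.960 + 0.842 = 2.802.
n = 2 × (2.802 / 0.417)² = 2 × 6.719² = 2 × 45.15 = 90.3.
Round up to the next whole participant.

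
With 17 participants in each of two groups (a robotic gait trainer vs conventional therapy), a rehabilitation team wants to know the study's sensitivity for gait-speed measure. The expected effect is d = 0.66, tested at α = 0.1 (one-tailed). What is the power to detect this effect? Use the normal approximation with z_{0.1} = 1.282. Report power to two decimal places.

For two equal groups, power = Φ(d·√(n/2) − z_{α}).
d·√(n/2) = 0.66 × √(17/2) = 0.66 × 2.915 = 1.924.
z_β = 1.924 − 1.282 = 0.642.
Power = Φ(0.642) = 0.740.

power ≈ 0.74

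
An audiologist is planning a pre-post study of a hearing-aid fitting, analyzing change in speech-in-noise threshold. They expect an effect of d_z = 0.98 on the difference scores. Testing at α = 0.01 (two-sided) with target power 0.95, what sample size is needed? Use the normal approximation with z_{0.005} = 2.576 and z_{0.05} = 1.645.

n = 19 pairs

For a paired (one-sample on differences) test: n = ((z_{α/2} + z_β) / d)².
z_{α/2} + z_β = 2.576 + 1.645 = 4.221.
n = (4.221 / 0.98)² = 4.307² = 18.55.
Round up.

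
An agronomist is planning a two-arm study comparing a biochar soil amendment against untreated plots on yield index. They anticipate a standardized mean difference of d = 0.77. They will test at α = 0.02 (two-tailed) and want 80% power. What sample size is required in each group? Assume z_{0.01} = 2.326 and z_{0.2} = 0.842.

For two independent groups with equal n: n = 2·((z_{α/2} + z_β) / d)².
z_{α/2} + z_β = 2.326 + 0.842 = 3.168.
n = 2 × (3.168 / 0.77)² = 2 × 4.114² = 2 × 16.93 = 33.9.
Round up to the next whole participant.

n = 34 per group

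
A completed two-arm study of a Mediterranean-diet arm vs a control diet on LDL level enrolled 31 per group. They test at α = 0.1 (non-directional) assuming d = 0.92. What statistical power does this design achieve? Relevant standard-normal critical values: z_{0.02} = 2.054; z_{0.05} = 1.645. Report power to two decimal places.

power ≈ 0.98

For two equal groups, power = Φ(d·√(n/2) − z_{α/2}).
d·√(n/2) = 0.92 × √(31/2) = 0.92 × 3.937 = 3.622.
z_β = 3.622 − 1.645 = 1.977.
Power = Φ(1.977) = 0.976.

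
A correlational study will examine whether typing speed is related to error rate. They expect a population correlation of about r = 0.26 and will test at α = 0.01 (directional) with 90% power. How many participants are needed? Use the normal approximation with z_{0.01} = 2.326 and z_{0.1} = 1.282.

Fisher's z: C = ½·ln((1+r)/(1−r)) = ½·ln(1.7027) = 0.2661.
n = ((z_{α} + z_β)/C)² + 3.
(2.326 + 1.282) / 0.2661 = 3.608 / 0.2661 = 13.559.
n = 13.559² + 3 = 183.84 + 3 = 186.8.
Round up.

n = 187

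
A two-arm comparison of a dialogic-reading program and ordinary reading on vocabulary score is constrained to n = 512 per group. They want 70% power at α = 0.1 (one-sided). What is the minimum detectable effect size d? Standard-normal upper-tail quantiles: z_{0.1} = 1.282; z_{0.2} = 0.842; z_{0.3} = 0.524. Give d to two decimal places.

d_min ≈ 0.11

For two independent groups of n = 512 each: d_min = (z_{α} + z_β)·√(2/n).
z-sum = 1.282 + 0.524 = 1.806.
d_min = 1.806 × √(2/512) = 1.806 × 0.0625 = 0.113.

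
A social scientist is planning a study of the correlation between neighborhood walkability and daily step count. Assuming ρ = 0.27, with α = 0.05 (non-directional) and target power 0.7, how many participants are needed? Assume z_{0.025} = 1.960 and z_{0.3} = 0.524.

n = 84

Fisher's z: C = ½·ln((1+r)/(1−r)) = ½·ln(1.7397) = 0.2769.
n = ((z_{α/2} + z_β)/C)² + 3.
(1.960 + 0.524) / 0.2769 = 2.484 / 0.2769 = 8.971.
n = 8.971² + 3 = 80.47 + 3 = 83.5.
Round up.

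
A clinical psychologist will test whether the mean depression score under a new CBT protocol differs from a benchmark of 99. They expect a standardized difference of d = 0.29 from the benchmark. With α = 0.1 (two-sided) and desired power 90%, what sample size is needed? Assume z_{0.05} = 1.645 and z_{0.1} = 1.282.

n = 102

For a one-sample test: n = ((z_{α/2} + z_β) / d)².
z_{α/2} + z_β = 1.645 + 1.282 = 2.927.
n = (2.927 / 0.29)² = 10.093² = 101.87.
Round up.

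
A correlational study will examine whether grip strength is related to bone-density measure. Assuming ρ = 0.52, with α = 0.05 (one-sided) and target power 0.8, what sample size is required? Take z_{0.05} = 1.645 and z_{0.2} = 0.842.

Fisher's z: C = ½·ln((1+r)/(1−r)) = ½·ln(3.1667) = 0.5763.
n = ((z_{α} + z_β)/C)² + 3.
(1.645 + 0.842) / 0.5763 = 2.487 / 0.5763 = 4.315.
n = 4.315² + 3 = 18.62 + 3 = 21.6.
Round up.

n = 22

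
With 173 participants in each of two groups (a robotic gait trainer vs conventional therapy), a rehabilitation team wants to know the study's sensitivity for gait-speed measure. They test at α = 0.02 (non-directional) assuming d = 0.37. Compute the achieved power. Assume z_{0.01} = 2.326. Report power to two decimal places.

power ≈ 0.87

For two equal groups, power = Φ(d·√(n/2) − z_{α/2}).
d·√(n/2) = 0.37 × √(173/2) = 0.37 × 9.301 = 3.441.
z_β = 3.441 − 2.326 = 1.115.
Power = Φ(1.115) = 0.868.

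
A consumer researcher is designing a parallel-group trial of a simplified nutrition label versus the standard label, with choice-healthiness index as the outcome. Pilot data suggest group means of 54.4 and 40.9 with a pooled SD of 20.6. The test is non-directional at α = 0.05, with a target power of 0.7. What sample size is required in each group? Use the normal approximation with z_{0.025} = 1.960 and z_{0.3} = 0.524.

Cohen's d = |M₁ − M₂| / SD_pooled = |54.4 − 40.9| / 20.6 = 13.5 / 20.6 = 0.655.
For two independent groups with equal n: n = 2·((z_{α/2} + z_β) / d)².
z_{α/2} + z_β = 1.960 + 0.524 = 2.484.
n = 2 × (2.484 / 0.655)² = 2 × 3.792² = 2 × 14.38 = 28.8.
Round up to the next whole participant.

n = 29 per group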